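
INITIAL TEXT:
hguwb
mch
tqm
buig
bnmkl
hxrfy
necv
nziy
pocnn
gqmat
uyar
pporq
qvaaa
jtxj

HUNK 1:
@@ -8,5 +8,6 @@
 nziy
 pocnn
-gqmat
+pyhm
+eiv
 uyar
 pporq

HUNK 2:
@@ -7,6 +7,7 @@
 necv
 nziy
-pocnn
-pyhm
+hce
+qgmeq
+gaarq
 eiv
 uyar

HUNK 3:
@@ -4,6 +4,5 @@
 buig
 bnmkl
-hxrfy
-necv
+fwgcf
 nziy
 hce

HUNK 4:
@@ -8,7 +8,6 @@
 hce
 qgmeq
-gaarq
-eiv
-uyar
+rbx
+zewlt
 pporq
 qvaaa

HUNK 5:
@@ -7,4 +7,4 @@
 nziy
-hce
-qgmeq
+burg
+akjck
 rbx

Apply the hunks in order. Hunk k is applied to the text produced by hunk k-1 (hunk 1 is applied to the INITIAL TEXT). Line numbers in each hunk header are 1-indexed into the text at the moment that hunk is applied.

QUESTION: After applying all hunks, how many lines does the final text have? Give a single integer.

Hunk 1: at line 8 remove [gqmat] add [pyhm,eiv] -> 15 lines: hguwb mch tqm buig bnmkl hxrfy necv nziy pocnn pyhm eiv uyar pporq qvaaa jtxj
Hunk 2: at line 7 remove [pocnn,pyhm] add [hce,qgmeq,gaarq] -> 16 lines: hguwb mch tqm buig bnmkl hxrfy necv nziy hce qgmeq gaarq eiv uyar pporq qvaaa jtxj
Hunk 3: at line 4 remove [hxrfy,necv] add [fwgcf] -> 15 lines: hguwb mch tqm buig bnmkl fwgcf nziy hce qgmeq gaarq eiv uyar pporq qvaaa jtxj
Hunk 4: at line 8 remove [gaarq,eiv,uyar] add [rbx,zewlt] -> 14 lines: hguwb mch tqm buig bnmkl fwgcf nziy hce qgmeq rbx zewlt pporq qvaaa jtxj
Hunk 5: at line 7 remove [hce,qgmeq] add [burg,akjck] -> 14 lines: hguwb mch tqm buig bnmkl fwgcf nziy burg akjck rbx zewlt pporq qvaaa jtxj
Final line count: 14

Answer: 14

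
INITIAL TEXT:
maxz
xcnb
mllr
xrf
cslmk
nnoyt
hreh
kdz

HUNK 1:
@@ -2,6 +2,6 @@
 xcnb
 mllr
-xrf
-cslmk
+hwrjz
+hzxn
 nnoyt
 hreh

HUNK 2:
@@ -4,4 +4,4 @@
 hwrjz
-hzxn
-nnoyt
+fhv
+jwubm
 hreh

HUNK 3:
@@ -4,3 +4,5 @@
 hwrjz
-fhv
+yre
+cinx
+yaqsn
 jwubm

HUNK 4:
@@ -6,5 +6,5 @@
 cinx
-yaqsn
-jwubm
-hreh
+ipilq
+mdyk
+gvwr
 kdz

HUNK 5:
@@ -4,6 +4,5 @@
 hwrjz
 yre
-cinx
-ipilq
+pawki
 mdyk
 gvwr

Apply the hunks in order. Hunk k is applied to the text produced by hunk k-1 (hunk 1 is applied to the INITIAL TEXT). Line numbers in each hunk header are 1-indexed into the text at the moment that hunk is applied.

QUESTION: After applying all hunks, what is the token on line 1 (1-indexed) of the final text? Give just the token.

Hunk 1: at line 2 remove [xrf,cslmk] add [hwrjz,hzxn] -> 8 lines: maxz xcnb mllr hwrjz hzxn nnoyt hreh kdz
Hunk 2: at line 4 remove [hzxn,nnoyt] add [fhv,jwubm] -> 8 lines: maxz xcnb mllr hwrjz fhv jwubm hreh kdz
Hunk 3: at line 4 remove [fhv] add [yre,cinx,yaqsn] -> 10 lines: maxz xcnb mllr hwrjz yre cinx yaqsn jwubm hreh kdz
Hunk 4: at line 6 remove [yaqsn,jwubm,hreh] add [ipilq,mdyk,gvwr] -> 10 lines: maxz xcnb mllr hwrjz yre cinx ipilq mdyk gvwr kdz
Hunk 5: at line 4 remove [cinx,ipilq] add [pawki] -> 9 lines: maxz xcnb mllr hwrjz yre pawki mdyk gvwr kdz
Final line 1: maxz

Answer: maxz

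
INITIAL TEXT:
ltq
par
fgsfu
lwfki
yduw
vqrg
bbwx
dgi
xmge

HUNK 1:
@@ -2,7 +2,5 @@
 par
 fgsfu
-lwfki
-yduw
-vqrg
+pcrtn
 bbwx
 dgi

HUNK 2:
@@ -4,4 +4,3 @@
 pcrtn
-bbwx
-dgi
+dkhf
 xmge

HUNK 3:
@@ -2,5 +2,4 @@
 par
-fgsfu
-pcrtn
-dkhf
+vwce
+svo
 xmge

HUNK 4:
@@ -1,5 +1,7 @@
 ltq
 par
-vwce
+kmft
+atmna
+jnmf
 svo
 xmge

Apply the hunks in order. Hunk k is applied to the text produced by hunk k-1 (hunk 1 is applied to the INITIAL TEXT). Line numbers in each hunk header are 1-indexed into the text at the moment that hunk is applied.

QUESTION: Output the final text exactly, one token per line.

Answer: ltq
par
kmft
atmna
jnmf
svo
xmge

Derivation:
Hunk 1: at line 2 remove [lwfki,yduw,vqrg] add [pcrtn] -> 7 lines: ltq par fgsfu pcrtn bbwx dgi xmge
Hunk 2: at line 4 remove [bbwx,dgi] add [dkhf] -> 6 lines: ltq par fgsfu pcrtn dkhf xmge
Hunk 3: at line 2 remove [fgsfu,pcrtn,dkhf] add [vwce,svo] -> 5 lines: ltq par vwce svo xmge
Hunk 4: at line 1 remove [vwce] add [kmft,atmna,jnmf] -> 7 lines: ltq par kmft atmna jnmf svo xmge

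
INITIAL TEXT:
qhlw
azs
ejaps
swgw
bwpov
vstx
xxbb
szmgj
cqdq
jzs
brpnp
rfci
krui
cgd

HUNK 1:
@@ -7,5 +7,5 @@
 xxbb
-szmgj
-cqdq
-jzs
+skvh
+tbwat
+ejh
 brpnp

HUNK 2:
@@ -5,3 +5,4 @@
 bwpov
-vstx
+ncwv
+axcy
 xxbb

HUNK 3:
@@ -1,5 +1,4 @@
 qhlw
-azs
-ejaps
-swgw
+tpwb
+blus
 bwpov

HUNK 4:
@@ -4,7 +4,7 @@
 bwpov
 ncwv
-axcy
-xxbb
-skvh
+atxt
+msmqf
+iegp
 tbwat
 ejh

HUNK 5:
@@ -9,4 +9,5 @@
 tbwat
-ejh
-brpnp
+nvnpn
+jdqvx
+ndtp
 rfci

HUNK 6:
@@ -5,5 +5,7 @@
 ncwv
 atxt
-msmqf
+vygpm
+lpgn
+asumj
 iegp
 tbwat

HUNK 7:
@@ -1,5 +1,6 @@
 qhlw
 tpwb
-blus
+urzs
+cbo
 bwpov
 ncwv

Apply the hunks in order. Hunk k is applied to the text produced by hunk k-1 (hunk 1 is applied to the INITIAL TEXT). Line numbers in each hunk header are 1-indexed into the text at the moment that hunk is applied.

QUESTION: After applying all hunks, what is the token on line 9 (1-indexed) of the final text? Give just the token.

Answer: lpgn

Derivation:
Hunk 1: at line 7 remove [szmgj,cqdq,jzs] add [skvh,tbwat,ejh] -> 14 lines: qhlw azs ejaps swgw bwpov vstx xxbb skvh tbwat ejh brpnp rfci krui cgd
Hunk 2: at line 5 remove [vstx] add [ncwv,axcy] -> 15 lines: qhlw azs ejaps swgw bwpov ncwv axcy xxbb skvh tbwat ejh brpnp rfci krui cgd
Hunk 3: at line 1 remove [azs,ejaps,swgw] add [tpwb,blus] -> 14 lines: qhlw tpwb blus bwpov ncwv axcy xxbb skvh tbwat ejh brpnp rfci krui cgd
Hunk 4: at line 4 remove [axcy,xxbb,skvh] add [atxt,msmqf,iegp] -> 14 lines: qhlw tpwb blus bwpov ncwv atxt msmqf iegp tbwat ejh brpnp rfci krui cgd
Hunk 5: at line 9 remove [ejh,brpnp] add [nvnpn,jdqvx,ndtp] -> 15 lines: qhlw tpwb blus bwpov ncwv atxt msmqf iegp tbwat nvnpn jdqvx ndtp rfci krui cgd
Hunk 6: at line 5 remove [msmqf] add [vygpm,lpgn,asumj] -> 17 lines: qhlw tpwb blus bwpov ncwv atxt vygpm lpgn asumj iegp tbwat nvnpn jdqvx ndtp rfci krui cgd
Hunk 7: at line 1 remove [blus] add [urzs,cbo] -> 18 lines: qhlw tpwb urzs cbo bwpov ncwv atxt vygpm lpgn asumj iegp tbwat nvnpn jdqvx ndtp rfci krui cgd
Final line 9: lpgn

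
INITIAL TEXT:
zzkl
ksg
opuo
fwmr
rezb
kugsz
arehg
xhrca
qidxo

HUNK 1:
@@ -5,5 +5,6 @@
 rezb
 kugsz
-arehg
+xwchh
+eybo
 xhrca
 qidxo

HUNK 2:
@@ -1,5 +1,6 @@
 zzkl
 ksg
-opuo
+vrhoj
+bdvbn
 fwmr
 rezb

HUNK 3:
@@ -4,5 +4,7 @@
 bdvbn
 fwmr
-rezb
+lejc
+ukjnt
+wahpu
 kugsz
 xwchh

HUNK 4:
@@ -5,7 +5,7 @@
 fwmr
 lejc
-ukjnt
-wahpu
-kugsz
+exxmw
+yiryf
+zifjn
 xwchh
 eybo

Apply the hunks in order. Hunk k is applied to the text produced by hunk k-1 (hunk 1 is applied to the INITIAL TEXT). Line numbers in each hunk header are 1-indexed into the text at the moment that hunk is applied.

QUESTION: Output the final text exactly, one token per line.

Answer: zzkl
ksg
vrhoj
bdvbn
fwmr
lejc
exxmw
yiryf
zifjn
xwchh
eybo
xhrca
qidxo

Derivation:
Hunk 1: at line 5 remove [arehg] add [xwchh,eybo] -> 10 lines: zzkl ksg opuo fwmr rezb kugsz xwchh eybo xhrca qidxo
Hunk 2: at line 1 remove [opuo] add [vrhoj,bdvbn] -> 11 lines: zzkl ksg vrhoj bdvbn fwmr rezb kugsz xwchh eybo xhrca qidxo
Hunk 3: at line 4 remove [rezb] add [lejc,ukjnt,wahpu] -> 13 lines: zzkl ksg vrhoj bdvbn fwmr lejc ukjnt wahpu kugsz xwchh eybo xhrca qidxo
Hunk 4: at line 5 remove [ukjnt,wahpu,kugsz] add [exxmw,yiryf,zifjn] -> 13 lines: zzkl ksg vrhoj bdvbn fwmr lejc exxmw yiryf zifjn xwchh eybo xhrca qidxo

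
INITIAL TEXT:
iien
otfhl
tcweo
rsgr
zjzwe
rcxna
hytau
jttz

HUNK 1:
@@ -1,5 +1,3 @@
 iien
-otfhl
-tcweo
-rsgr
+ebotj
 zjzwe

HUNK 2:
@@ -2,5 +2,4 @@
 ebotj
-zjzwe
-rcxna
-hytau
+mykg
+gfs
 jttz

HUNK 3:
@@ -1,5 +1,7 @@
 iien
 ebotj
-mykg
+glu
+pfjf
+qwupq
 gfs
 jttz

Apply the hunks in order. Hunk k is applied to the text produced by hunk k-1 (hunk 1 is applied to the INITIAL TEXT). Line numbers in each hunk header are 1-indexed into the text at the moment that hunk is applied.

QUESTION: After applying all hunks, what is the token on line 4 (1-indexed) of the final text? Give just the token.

Hunk 1: at line 1 remove [otfhl,tcweo,rsgr] add [ebotj] -> 6 lines: iien ebotj zjzwe rcxna hytau jttz
Hunk 2: at line 2 remove [zjzwe,rcxna,hytau] add [mykg,gfs] -> 5 lines: iien ebotj mykg gfs jttz
Hunk 3: at line 1 remove [mykg] add [glu,pfjf,qwupq] -> 7 lines: iien ebotj glu pfjf qwupq gfs jttz
Final line 4: pfjf

Answer: pfjf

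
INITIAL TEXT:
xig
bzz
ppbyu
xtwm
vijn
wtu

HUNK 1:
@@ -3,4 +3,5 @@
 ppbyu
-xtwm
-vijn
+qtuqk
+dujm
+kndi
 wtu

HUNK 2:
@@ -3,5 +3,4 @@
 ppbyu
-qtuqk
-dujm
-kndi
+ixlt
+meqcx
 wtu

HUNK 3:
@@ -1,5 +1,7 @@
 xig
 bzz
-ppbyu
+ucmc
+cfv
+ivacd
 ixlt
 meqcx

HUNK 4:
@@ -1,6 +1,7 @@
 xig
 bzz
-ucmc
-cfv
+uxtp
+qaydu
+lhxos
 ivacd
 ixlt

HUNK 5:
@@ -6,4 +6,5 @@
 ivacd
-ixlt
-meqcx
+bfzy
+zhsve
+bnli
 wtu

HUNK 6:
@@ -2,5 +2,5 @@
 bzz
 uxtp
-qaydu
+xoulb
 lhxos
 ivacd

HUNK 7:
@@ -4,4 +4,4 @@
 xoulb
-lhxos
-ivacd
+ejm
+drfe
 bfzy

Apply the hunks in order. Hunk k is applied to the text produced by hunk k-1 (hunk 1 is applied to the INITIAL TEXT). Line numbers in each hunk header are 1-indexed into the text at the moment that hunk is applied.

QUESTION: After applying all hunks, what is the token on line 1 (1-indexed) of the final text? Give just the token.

Hunk 1: at line 3 remove [xtwm,vijn] add [qtuqk,dujm,kndi] -> 7 lines: xig bzz ppbyu qtuqk dujm kndi wtu
Hunk 2: at line 3 remove [qtuqk,dujm,kndi] add [ixlt,meqcx] -> 6 lines: xig bzz ppbyu ixlt meqcx wtu
Hunk 3: at line 1 remove [ppbyu] add [ucmc,cfv,ivacd] -> 8 lines: xig bzz ucmc cfv ivacd ixlt meqcx wtu
Hunk 4: at line 1 remove [ucmc,cfv] add [uxtp,qaydu,lhxos] -> 9 lines: xig bzz uxtp qaydu lhxos ivacd ixlt meqcx wtu
Hunk 5: at line 6 remove [ixlt,meqcx] add [bfzy,zhsve,bnli] -> 10 lines: xig bzz uxtp qaydu lhxos ivacd bfzy zhsve bnli wtu
Hunk 6: at line 2 remove [qaydu] add [xoulb] -> 10 lines: xig bzz uxtp xoulb lhxos ivacd bfzy zhsve bnli wtu
Hunk 7: at line 4 remove [lhxos,ivacd] add [ejm,drfe] -> 10 lines: xig bzz uxtp xoulb ejm drfe bfzy zhsve bnli wtu
Final line 1: xig

Answer: xig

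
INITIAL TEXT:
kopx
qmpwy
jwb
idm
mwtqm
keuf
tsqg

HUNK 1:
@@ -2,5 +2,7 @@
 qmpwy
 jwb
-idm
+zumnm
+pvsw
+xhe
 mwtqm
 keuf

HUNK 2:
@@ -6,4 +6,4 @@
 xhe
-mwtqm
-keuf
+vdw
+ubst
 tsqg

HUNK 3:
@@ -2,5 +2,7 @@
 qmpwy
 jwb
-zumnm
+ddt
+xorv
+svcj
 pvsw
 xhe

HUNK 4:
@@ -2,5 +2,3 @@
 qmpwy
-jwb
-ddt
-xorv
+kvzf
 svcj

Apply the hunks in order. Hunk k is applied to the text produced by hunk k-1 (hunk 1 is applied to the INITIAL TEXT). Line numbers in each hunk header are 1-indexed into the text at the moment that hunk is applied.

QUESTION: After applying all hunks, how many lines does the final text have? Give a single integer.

Hunk 1: at line 2 remove [idm] add [zumnm,pvsw,xhe] -> 9 lines: kopx qmpwy jwb zumnm pvsw xhe mwtqm keuf tsqg
Hunk 2: at line 6 remove [mwtqm,keuf] add [vdw,ubst] -> 9 lines: kopx qmpwy jwb zumnm pvsw xhe vdw ubst tsqg
Hunk 3: at line 2 remove [zumnm] add [ddt,xorv,svcj] -> 11 lines: kopx qmpwy jwb ddt xorv svcj pvsw xhe vdw ubst tsqg
Hunk 4: at line 2 remove [jwb,ddt,xorv] add [kvzf] -> 9 lines: kopx qmpwy kvzf svcj pvsw xhe vdw ubst tsqg
Final line count: 9

Answer: 9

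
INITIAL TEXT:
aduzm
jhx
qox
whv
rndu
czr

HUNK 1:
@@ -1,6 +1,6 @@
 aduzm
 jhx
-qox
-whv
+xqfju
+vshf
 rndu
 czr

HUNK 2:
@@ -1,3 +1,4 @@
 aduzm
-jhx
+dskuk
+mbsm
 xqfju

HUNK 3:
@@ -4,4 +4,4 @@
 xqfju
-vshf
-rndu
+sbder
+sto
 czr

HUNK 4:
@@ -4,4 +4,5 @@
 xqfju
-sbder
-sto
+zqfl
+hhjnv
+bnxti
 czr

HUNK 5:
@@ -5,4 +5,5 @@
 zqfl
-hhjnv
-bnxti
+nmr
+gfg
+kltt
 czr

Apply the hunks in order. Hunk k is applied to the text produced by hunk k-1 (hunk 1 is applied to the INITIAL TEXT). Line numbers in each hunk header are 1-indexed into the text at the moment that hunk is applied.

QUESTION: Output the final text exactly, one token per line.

Hunk 1: at line 1 remove [qox,whv] add [xqfju,vshf] -> 6 lines: aduzm jhx xqfju vshf rndu czr
Hunk 2: at line 1 remove [jhx] add [dskuk,mbsm] -> 7 lines: aduzm dskuk mbsm xqfju vshf rndu czr
Hunk 3: at line 4 remove [vshf,rndu] add [sbder,sto] -> 7 lines: aduzm dskuk mbsm xqfju sbder sto czr
Hunk 4: at line 4 remove [sbder,sto] add [zqfl,hhjnv,bnxti] -> 8 lines: aduzm dskuk mbsm xqfju zqfl hhjnv bnxti czr
Hunk 5: at line 5 remove [hhjnv,bnxti] add [nmr,gfg,kltt] -> 9 lines: aduzm dskuk mbsm xqfju zqfl nmr gfg kltt czr

Answer: aduzm
dskuk
mbsm
xqfju
zqfl
nmr
gfg
kltt
czr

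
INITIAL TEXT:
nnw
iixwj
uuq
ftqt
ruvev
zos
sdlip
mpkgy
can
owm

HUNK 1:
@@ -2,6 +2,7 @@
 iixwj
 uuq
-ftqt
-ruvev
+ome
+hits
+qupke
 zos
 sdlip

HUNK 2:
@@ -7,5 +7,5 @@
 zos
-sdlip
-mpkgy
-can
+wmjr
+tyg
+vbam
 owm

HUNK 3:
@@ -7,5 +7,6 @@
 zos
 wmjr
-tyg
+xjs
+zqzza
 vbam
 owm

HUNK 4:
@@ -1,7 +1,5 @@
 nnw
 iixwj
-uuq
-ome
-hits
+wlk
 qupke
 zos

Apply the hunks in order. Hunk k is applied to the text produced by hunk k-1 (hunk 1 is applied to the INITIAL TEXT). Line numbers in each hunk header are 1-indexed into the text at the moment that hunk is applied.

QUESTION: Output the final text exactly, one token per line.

Hunk 1: at line 2 remove [ftqt,ruvev] add [ome,hits,qupke] -> 11 lines: nnw iixwj uuq ome hits qupke zos sdlip mpkgy can owm
Hunk 2: at line 7 remove [sdlip,mpkgy,can] add [wmjr,tyg,vbam] -> 11 lines: nnw iixwj uuq ome hits qupke zos wmjr tyg vbam owm
Hunk 3: at line 7 remove [tyg] add [xjs,zqzza] -> 12 lines: nnw iixwj uuq ome hits qupke zos wmjr xjs zqzza vbam owm
Hunk 4: at line 1 remove [uuq,ome,hits] add [wlk] -> 10 lines: nnw iixwj wlk qupke zos wmjr xjs zqzza vbam owm

Answer: nnw
iixwj
wlk
qupke
zos
wmjr
xjs
zqzza
vbam
owm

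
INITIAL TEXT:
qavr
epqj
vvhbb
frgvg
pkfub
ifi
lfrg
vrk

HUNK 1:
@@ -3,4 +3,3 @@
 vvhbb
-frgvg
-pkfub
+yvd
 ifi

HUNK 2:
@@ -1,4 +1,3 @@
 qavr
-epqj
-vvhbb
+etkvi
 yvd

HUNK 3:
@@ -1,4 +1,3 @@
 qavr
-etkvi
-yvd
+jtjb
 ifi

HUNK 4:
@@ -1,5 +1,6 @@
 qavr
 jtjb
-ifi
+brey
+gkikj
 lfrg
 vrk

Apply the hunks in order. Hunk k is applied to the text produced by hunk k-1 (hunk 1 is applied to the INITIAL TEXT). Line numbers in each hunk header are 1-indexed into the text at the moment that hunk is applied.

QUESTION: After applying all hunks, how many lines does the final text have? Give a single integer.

Answer: 6

Derivation:
Hunk 1: at line 3 remove [frgvg,pkfub] add [yvd] -> 7 lines: qavr epqj vvhbb yvd ifi lfrg vrk
Hunk 2: at line 1 remove [epqj,vvhbb] add [etkvi] -> 6 lines: qavr etkvi yvd ifi lfrg vrk
Hunk 3: at line 1 remove [etkvi,yvd] add [jtjb] -> 5 lines: qavr jtjb ifi lfrg vrk
Hunk 4: at line 1 remove [ifi] add [brey,gkikj] -> 6 lines: qavr jtjb brey gkikj lfrg vrk
Final line count: 6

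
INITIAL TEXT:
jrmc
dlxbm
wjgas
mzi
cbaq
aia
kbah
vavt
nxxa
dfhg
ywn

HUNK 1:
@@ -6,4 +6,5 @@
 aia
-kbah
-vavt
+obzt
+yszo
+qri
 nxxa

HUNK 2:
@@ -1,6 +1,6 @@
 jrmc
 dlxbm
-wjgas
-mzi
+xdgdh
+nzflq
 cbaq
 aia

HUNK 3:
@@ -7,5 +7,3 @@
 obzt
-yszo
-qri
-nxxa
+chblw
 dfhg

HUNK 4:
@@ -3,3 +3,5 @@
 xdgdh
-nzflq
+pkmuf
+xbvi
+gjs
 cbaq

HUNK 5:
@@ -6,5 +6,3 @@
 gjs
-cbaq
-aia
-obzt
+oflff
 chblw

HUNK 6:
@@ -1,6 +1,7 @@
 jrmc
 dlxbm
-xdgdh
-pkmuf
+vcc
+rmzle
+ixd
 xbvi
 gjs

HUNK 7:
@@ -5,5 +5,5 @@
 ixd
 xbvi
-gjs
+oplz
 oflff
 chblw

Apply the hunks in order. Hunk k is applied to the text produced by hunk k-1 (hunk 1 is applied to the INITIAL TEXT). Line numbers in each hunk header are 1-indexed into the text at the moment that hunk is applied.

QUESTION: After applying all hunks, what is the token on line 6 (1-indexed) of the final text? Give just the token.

Hunk 1: at line 6 remove [kbah,vavt] add [obzt,yszo,qri] -> 12 lines: jrmc dlxbm wjgas mzi cbaq aia obzt yszo qri nxxa dfhg ywn
Hunk 2: at line 1 remove [wjgas,mzi] add [xdgdh,nzflq] -> 12 lines: jrmc dlxbm xdgdh nzflq cbaq aia obzt yszo qri nxxa dfhg ywn
Hunk 3: at line 7 remove [yszo,qri,nxxa] add [chblw] -> 10 lines: jrmc dlxbm xdgdh nzflq cbaq aia obzt chblw dfhg ywn
Hunk 4: at line 3 remove [nzflq] add [pkmuf,xbvi,gjs] -> 12 lines: jrmc dlxbm xdgdh pkmuf xbvi gjs cbaq aia obzt chblw dfhg ywn
Hunk 5: at line 6 remove [cbaq,aia,obzt] add [oflff] -> 10 lines: jrmc dlxbm xdgdh pkmuf xbvi gjs oflff chblw dfhg ywn
Hunk 6: at line 1 remove [xdgdh,pkmuf] add [vcc,rmzle,ixd] -> 11 lines: jrmc dlxbm vcc rmzle ixd xbvi gjs oflff chblw dfhg ywn
Hunk 7: at line 5 remove [gjs] add [oplz] -> 11 lines: jrmc dlxbm vcc rmzle ixd xbvi oplz oflff chblw dfhg ywn
Final line 6: xbvi

Answer: xbvi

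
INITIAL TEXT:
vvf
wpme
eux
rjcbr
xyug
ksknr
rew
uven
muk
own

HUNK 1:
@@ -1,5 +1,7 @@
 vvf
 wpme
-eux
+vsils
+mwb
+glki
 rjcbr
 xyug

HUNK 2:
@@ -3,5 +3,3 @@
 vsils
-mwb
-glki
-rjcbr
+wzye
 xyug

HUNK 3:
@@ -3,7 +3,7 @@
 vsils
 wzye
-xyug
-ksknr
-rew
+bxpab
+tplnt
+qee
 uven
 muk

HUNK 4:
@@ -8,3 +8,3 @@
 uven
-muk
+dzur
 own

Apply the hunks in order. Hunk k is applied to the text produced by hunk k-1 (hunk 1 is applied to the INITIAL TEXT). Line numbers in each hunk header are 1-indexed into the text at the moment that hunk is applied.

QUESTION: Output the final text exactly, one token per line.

Answer: vvf
wpme
vsils
wzye
bxpab
tplnt
qee
uven
dzur
own

Derivation:
Hunk 1: at line 1 remove [eux] add [vsils,mwb,glki] -> 12 lines: vvf wpme vsils mwb glki rjcbr xyug ksknr rew uven muk own
Hunk 2: at line 3 remove [mwb,glki,rjcbr] add [wzye] -> 10 lines: vvf wpme vsils wzye xyug ksknr rew uven muk own
Hunk 3: at line 3 remove [xyug,ksknr,rew] add [bxpab,tplnt,qee] -> 10 lines: vvf wpme vsils wzye bxpab tplnt qee uven muk own
Hunk 4: at line 8 remove [muk] add [dzur] -> 10 lines: vvf wpme vsils wzye bxpab tplnt qee uven dzur own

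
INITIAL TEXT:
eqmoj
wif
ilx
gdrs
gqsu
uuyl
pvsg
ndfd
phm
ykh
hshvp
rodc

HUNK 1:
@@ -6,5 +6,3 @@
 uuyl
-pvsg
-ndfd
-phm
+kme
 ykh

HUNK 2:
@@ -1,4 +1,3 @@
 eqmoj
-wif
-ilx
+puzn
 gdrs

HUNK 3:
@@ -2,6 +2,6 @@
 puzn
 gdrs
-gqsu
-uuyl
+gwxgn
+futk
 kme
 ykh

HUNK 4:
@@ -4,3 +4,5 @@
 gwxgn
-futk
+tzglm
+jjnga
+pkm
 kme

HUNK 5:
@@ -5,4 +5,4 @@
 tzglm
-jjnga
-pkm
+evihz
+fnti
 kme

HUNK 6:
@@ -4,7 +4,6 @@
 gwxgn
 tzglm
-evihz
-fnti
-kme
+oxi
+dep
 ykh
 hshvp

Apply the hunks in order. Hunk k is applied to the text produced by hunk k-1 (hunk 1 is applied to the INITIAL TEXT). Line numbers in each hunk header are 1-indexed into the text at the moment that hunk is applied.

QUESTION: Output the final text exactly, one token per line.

Hunk 1: at line 6 remove [pvsg,ndfd,phm] add [kme] -> 10 lines: eqmoj wif ilx gdrs gqsu uuyl kme ykh hshvp rodc
Hunk 2: at line 1 remove [wif,ilx] add [puzn] -> 9 lines: eqmoj puzn gdrs gqsu uuyl kme ykh hshvp rodc
Hunk 3: at line 2 remove [gqsu,uuyl] add [gwxgn,futk] -> 9 lines: eqmoj puzn gdrs gwxgn futk kme ykh hshvp rodc
Hunk 4: at line 4 remove [futk] add [tzglm,jjnga,pkm] -> 11 lines: eqmoj puzn gdrs gwxgn tzglm jjnga pkm kme ykh hshvp rodc
Hunk 5: at line 5 remove [jjnga,pkm] add [evihz,fnti] -> 11 lines: eqmoj puzn gdrs gwxgn tzglm evihz fnti kme ykh hshvp rodc
Hunk 6: at line 4 remove [evihz,fnti,kme] add [oxi,dep] -> 10 lines: eqmoj puzn gdrs gwxgn tzglm oxi dep ykh hshvp rodc

Answer: eqmoj
puzn
gdrs
gwxgn
tzglm
oxi
dep
ykh
hshvp
rodc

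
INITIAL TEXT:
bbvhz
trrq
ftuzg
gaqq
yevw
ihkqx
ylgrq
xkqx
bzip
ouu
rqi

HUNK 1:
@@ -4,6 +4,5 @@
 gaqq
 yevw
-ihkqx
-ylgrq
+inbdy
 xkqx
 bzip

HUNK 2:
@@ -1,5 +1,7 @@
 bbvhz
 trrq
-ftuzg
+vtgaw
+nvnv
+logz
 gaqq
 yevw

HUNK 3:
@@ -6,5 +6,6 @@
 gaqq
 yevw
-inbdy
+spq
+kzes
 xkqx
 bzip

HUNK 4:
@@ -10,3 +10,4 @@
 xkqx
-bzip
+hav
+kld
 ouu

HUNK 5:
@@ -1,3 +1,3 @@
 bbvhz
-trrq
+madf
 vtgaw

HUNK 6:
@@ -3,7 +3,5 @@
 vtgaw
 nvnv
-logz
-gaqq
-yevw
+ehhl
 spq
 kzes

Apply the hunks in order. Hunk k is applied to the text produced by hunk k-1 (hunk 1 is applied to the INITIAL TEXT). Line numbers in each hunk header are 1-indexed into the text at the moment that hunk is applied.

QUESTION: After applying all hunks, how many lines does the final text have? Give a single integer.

Answer: 12

Derivation:
Hunk 1: at line 4 remove [ihkqx,ylgrq] add [inbdy] -> 10 lines: bbvhz trrq ftuzg gaqq yevw inbdy xkqx bzip ouu rqi
Hunk 2: at line 1 remove [ftuzg] add [vtgaw,nvnv,logz] -> 12 lines: bbvhz trrq vtgaw nvnv logz gaqq yevw inbdy xkqx bzip ouu rqi
Hunk 3: at line 6 remove [inbdy] add [spq,kzes] -> 13 lines: bbvhz trrq vtgaw nvnv logz gaqq yevw spq kzes xkqx bzip ouu rqi
Hunk 4: at line 10 remove [bzip] add [hav,kld] -> 14 lines: bbvhz trrq vtgaw nvnv logz gaqq yevw spq kzes xkqx hav kld ouu rqi
Hunk 5: at line 1 remove [trrq] add [madf] -> 14 lines: bbvhz madf vtgaw nvnv logz gaqq yevw spq kzes xkqx hav kld ouu rqi
Hunk 6: at line 3 remove [logz,gaqq,yevw] add [ehhl] -> 12 lines: bbvhz madf vtgaw nvnv ehhl spq kzes xkqx hav kld ouu rqi
Final line count: 12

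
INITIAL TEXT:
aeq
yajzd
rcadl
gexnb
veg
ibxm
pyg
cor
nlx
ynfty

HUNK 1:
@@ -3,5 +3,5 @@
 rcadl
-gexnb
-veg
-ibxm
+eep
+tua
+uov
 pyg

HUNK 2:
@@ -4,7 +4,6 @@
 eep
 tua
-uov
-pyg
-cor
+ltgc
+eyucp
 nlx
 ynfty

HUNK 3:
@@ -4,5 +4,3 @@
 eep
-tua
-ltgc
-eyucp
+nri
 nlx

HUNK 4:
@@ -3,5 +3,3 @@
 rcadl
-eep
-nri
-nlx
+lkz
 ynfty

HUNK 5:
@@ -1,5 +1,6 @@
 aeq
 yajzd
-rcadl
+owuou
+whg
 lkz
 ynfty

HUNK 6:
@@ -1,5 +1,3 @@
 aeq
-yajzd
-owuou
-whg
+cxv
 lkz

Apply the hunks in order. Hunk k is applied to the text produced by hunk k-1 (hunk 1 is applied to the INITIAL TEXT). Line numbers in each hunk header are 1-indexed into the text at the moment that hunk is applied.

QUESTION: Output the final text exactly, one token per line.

Hunk 1: at line 3 remove [gexnb,veg,ibxm] add [eep,tua,uov] -> 10 lines: aeq yajzd rcadl eep tua uov pyg cor nlx ynfty
Hunk 2: at line 4 remove [uov,pyg,cor] add [ltgc,eyucp] -> 9 lines: aeq yajzd rcadl eep tua ltgc eyucp nlx ynfty
Hunk 3: at line 4 remove [tua,ltgc,eyucp] add [nri] -> 7 lines: aeq yajzd rcadl eep nri nlx ynfty
Hunk 4: at line 3 remove [eep,nri,nlx] add [lkz] -> 5 lines: aeq yajzd rcadl lkz ynfty
Hunk 5: at line 1 remove [rcadl] add [owuou,whg] -> 6 lines: aeq yajzd owuou whg lkz ynfty
Hunk 6: at line 1 remove [yajzd,owuou,whg] add [cxv] -> 4 lines: aeq cxv lkz ynfty

Answer: aeq
cxv
lkz
ynfty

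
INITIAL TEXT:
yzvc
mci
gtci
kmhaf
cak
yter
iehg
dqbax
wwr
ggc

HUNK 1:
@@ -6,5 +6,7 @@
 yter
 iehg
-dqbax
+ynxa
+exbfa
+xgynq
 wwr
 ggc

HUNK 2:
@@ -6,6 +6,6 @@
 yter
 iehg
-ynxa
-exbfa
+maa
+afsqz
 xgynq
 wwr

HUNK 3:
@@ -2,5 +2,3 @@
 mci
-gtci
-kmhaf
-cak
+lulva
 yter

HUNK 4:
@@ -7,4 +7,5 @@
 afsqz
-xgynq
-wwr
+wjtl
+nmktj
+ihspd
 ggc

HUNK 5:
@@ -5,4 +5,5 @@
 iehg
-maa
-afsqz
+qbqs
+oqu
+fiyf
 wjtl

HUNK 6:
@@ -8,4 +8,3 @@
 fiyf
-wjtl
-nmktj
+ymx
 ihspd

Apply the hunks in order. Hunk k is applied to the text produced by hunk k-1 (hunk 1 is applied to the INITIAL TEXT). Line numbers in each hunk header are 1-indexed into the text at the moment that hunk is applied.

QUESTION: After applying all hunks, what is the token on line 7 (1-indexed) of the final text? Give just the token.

Hunk 1: at line 6 remove [dqbax] add [ynxa,exbfa,xgynq] -> 12 lines: yzvc mci gtci kmhaf cak yter iehg ynxa exbfa xgynq wwr ggc
Hunk 2: at line 6 remove [ynxa,exbfa] add [maa,afsqz] -> 12 lines: yzvc mci gtci kmhaf cak yter iehg maa afsqz xgynq wwr ggc
Hunk 3: at line 2 remove [gtci,kmhaf,cak] add [lulva] -> 10 lines: yzvc mci lulva yter iehg maa afsqz xgynq wwr ggc
Hunk 4: at line 7 remove [xgynq,wwr] add [wjtl,nmktj,ihspd] -> 11 lines: yzvc mci lulva yter iehg maa afsqz wjtl nmktj ihspd ggc
Hunk 5: at line 5 remove [maa,afsqz] add [qbqs,oqu,fiyf] -> 12 lines: yzvc mci lulva yter iehg qbqs oqu fiyf wjtl nmktj ihspd ggc
Hunk 6: at line 8 remove [wjtl,nmktj] add [ymx] -> 11 lines: yzvc mci lulva yter iehg qbqs oqu fiyf ymx ihspd ggc
Final line 7: oqu

Answer: oqu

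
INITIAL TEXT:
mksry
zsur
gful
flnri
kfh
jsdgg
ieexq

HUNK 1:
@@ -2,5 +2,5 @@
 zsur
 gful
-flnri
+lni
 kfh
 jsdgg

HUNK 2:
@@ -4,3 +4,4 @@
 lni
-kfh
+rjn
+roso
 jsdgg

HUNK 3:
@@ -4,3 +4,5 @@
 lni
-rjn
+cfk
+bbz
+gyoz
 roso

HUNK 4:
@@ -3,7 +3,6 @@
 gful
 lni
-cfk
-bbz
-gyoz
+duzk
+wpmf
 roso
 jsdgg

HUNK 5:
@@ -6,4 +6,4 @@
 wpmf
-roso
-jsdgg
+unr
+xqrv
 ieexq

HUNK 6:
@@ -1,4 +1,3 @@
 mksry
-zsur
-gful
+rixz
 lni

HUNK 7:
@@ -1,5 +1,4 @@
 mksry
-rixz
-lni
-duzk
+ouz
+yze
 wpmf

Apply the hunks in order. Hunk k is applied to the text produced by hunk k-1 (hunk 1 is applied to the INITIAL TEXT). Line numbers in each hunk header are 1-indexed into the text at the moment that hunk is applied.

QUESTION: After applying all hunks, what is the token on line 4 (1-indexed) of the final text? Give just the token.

Answer: wpmf

Derivation:
Hunk 1: at line 2 remove [flnri] add [lni] -> 7 lines: mksry zsur gful lni kfh jsdgg ieexq
Hunk 2: at line 4 remove [kfh] add [rjn,roso] -> 8 lines: mksry zsur gful lni rjn roso jsdgg ieexq
Hunk 3: at line 4 remove [rjn] add [cfk,bbz,gyoz] -> 10 lines: mksry zsur gful lni cfk bbz gyoz roso jsdgg ieexq
Hunk 4: at line 3 remove [cfk,bbz,gyoz] add [duzk,wpmf] -> 9 lines: mksry zsur gful lni duzk wpmf roso jsdgg ieexq
Hunk 5: at line 6 remove [roso,jsdgg] add [unr,xqrv] -> 9 lines: mksry zsur gful lni duzk wpmf unr xqrv ieexq
Hunk 6: at line 1 remove [zsur,gful] add [rixz] -> 8 lines: mksry rixz lni duzk wpmf unr xqrv ieexq
Hunk 7: at line 1 remove [rixz,lni,duzk] add [ouz,yze] -> 7 lines: mksry ouz yze wpmf unr xqrv ieexq
Final line 4: wpmf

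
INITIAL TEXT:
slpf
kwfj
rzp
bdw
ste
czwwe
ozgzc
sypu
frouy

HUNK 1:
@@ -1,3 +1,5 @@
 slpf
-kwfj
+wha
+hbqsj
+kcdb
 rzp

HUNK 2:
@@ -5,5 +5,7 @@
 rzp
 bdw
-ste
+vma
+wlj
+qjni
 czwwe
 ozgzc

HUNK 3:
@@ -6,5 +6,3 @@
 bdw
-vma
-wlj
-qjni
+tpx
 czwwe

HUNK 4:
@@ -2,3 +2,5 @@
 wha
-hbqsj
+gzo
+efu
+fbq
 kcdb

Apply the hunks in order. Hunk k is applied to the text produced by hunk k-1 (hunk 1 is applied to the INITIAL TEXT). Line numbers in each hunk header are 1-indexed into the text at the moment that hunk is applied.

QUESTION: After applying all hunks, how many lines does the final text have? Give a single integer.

Answer: 13

Derivation:
Hunk 1: at line 1 remove [kwfj] add [wha,hbqsj,kcdb] -> 11 lines: slpf wha hbqsj kcdb rzp bdw ste czwwe ozgzc sypu frouy
Hunk 2: at line 5 remove [ste] add [vma,wlj,qjni] -> 13 lines: slpf wha hbqsj kcdb rzp bdw vma wlj qjni czwwe ozgzc sypu frouy
Hunk 3: at line 6 remove [vma,wlj,qjni] add [tpx] -> 11 lines: slpf wha hbqsj kcdb rzp bdw tpx czwwe ozgzc sypu frouy
Hunk 4: at line 2 remove [hbqsj] add [gzo,efu,fbq] -> 13 lines: slpf wha gzo efu fbq kcdb rzp bdw tpx czwwe ozgzc sypu frouy
Final line count: 13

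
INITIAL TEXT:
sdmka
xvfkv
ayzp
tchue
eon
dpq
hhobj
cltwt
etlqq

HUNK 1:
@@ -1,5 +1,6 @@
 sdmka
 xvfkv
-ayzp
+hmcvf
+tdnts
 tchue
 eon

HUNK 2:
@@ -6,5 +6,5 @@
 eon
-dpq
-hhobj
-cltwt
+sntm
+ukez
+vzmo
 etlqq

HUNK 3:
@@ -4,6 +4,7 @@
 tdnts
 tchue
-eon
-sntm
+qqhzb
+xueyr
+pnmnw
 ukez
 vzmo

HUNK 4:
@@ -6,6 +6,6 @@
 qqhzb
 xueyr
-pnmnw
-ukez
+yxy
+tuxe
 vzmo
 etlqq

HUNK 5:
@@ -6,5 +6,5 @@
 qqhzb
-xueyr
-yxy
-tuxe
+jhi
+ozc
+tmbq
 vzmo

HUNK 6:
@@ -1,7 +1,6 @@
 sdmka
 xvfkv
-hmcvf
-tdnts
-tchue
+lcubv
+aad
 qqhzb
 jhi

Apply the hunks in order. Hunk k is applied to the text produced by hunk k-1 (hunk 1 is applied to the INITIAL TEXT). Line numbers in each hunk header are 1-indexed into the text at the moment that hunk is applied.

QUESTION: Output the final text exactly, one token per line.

Hunk 1: at line 1 remove [ayzp] add [hmcvf,tdnts] -> 10 lines: sdmka xvfkv hmcvf tdnts tchue eon dpq hhobj cltwt etlqq
Hunk 2: at line 6 remove [dpq,hhobj,cltwt] add [sntm,ukez,vzmo] -> 10 lines: sdmka xvfkv hmcvf tdnts tchue eon sntm ukez vzmo etlqq
Hunk 3: at line 4 remove [eon,sntm] add [qqhzb,xueyr,pnmnw] -> 11 lines: sdmka xvfkv hmcvf tdnts tchue qqhzb xueyr pnmnw ukez vzmo etlqq
Hunk 4: at line 6 remove [pnmnw,ukez] add [yxy,tuxe] -> 11 lines: sdmka xvfkv hmcvf tdnts tchue qqhzb xueyr yxy tuxe vzmo etlqq
Hunk 5: at line 6 remove [xueyr,yxy,tuxe] add [jhi,ozc,tmbq] -> 11 lines: sdmka xvfkv hmcvf tdnts tchue qqhzb jhi ozc tmbq vzmo etlqq
Hunk 6: at line 1 remove [hmcvf,tdnts,tchue] add [lcubv,aad] -> 10 lines: sdmka xvfkv lcubv aad qqhzb jhi ozc tmbq vzmo etlqq

Answer: sdmka
xvfkv
lcubv
aad
qqhzb
jhi
ozc
tmbq
vzmo
etlqq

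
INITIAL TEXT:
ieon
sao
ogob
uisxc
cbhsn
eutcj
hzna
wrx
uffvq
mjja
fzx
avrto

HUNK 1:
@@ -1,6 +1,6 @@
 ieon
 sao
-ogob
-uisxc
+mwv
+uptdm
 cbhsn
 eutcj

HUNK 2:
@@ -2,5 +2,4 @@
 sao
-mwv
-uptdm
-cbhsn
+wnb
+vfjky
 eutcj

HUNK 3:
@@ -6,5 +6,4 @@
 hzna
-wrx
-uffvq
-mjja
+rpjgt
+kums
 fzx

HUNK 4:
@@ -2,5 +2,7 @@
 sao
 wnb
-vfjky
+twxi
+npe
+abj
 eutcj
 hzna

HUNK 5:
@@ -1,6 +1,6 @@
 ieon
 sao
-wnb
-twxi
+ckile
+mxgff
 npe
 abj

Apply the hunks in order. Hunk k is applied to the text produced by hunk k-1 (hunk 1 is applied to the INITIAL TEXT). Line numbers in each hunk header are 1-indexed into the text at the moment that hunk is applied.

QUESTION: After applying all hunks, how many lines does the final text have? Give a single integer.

Hunk 1: at line 1 remove [ogob,uisxc] add [mwv,uptdm] -> 12 lines: ieon sao mwv uptdm cbhsn eutcj hzna wrx uffvq mjja fzx avrto
Hunk 2: at line 2 remove [mwv,uptdm,cbhsn] add [wnb,vfjky] -> 11 lines: ieon sao wnb vfjky eutcj hzna wrx uffvq mjja fzx avrto
Hunk 3: at line 6 remove [wrx,uffvq,mjja] add [rpjgt,kums] -> 10 lines: ieon sao wnb vfjky eutcj hzna rpjgt kums fzx avrto
Hunk 4: at line 2 remove [vfjky] add [twxi,npe,abj] -> 12 lines: ieon sao wnb twxi npe abj eutcj hzna rpjgt kums fzx avrto
Hunk 5: at line 1 remove [wnb,twxi] add [ckile,mxgff] -> 12 lines: ieon sao ckile mxgff npe abj eutcj hzna rpjgt kums fzx avrto
Final line count: 12

Answer: 12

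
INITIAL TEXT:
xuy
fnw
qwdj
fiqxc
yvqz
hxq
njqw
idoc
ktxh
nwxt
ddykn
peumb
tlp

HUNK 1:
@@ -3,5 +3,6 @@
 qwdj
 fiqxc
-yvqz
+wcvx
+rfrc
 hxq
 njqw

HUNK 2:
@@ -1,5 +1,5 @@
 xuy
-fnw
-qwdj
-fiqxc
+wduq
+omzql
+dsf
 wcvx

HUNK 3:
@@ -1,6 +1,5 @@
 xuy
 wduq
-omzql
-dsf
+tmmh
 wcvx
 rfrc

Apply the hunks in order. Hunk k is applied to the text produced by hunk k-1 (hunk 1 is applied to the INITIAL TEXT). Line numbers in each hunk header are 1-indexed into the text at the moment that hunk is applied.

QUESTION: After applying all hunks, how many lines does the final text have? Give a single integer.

Answer: 13

Derivation:
Hunk 1: at line 3 remove [yvqz] add [wcvx,rfrc] -> 14 lines: xuy fnw qwdj fiqxc wcvx rfrc hxq njqw idoc ktxh nwxt ddykn peumb tlp
Hunk 2: at line 1 remove [fnw,qwdj,fiqxc] add [wduq,omzql,dsf] -> 14 lines: xuy wduq omzql dsf wcvx rfrc hxq njqw idoc ktxh nwxt ddykn peumb tlp
Hunk 3: at line 1 remove [omzql,dsf] add [tmmh] -> 13 lines: xuy wduq tmmh wcvx rfrc hxq njqw idoc ktxh nwxt ddykn peumb tlp
Final line count: 13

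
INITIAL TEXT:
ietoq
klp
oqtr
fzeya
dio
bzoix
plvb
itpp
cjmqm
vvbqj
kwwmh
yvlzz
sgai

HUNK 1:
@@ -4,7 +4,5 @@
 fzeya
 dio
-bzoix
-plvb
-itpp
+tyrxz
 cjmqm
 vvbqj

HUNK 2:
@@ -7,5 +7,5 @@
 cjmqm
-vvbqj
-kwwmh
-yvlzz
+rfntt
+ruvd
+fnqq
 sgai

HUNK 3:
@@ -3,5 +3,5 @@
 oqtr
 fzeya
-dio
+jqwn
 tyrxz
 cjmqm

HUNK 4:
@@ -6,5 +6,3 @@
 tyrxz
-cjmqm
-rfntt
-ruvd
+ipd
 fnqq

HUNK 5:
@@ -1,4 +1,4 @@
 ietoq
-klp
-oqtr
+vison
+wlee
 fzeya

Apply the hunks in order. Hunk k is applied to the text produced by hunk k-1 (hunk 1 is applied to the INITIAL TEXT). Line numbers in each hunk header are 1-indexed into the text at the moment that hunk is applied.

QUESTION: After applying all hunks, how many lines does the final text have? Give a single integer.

Hunk 1: at line 4 remove [bzoix,plvb,itpp] add [tyrxz] -> 11 lines: ietoq klp oqtr fzeya dio tyrxz cjmqm vvbqj kwwmh yvlzz sgai
Hunk 2: at line 7 remove [vvbqj,kwwmh,yvlzz] add [rfntt,ruvd,fnqq] -> 11 lines: ietoq klp oqtr fzeya dio tyrxz cjmqm rfntt ruvd fnqq sgai
Hunk 3: at line 3 remove [dio] add [jqwn] -> 11 lines: ietoq klp oqtr fzeya jqwn tyrxz cjmqm rfntt ruvd fnqq sgai
Hunk 4: at line 6 remove [cjmqm,rfntt,ruvd] add [ipd] -> 9 lines: ietoq klp oqtr fzeya jqwn tyrxz ipd fnqq sgai
Hunk 5: at line 1 remove [klp,oqtr] add [vison,wlee] -> 9 lines: ietoq vison wlee fzeya jqwn tyrxz ipd fnqq sgai
Final line count: 9

Answer: 9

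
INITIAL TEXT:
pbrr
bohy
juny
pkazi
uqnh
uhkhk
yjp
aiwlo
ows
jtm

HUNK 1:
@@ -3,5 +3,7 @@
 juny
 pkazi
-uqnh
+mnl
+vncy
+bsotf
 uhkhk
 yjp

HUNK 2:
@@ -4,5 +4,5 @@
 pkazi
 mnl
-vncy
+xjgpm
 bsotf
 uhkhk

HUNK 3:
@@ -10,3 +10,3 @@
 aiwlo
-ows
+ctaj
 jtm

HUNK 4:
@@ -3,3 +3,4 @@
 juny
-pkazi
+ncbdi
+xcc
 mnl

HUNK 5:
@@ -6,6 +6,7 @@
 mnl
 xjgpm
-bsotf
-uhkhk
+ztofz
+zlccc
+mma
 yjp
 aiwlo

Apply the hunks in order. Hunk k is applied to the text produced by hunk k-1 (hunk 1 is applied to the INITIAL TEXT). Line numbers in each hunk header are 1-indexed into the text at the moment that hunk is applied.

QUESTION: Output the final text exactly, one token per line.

Hunk 1: at line 3 remove [uqnh] add [mnl,vncy,bsotf] -> 12 lines: pbrr bohy juny pkazi mnl vncy bsotf uhkhk yjp aiwlo ows jtm
Hunk 2: at line 4 remove [vncy] add [xjgpm] -> 12 lines: pbrr bohy juny pkazi mnl xjgpm bsotf uhkhk yjp aiwlo ows jtm
Hunk 3: at line 10 remove [ows] add [ctaj] -> 12 lines: pbrr bohy juny pkazi mnl xjgpm bsotf uhkhk yjp aiwlo ctaj jtm
Hunk 4: at line 3 remove [pkazi] add [ncbdi,xcc] -> 13 lines: pbrr bohy juny ncbdi xcc mnl xjgpm bsotf uhkhk yjp aiwlo ctaj jtm
Hunk 5: at line 6 remove [bsotf,uhkhk] add [ztofz,zlccc,mma] -> 14 lines: pbrr bohy juny ncbdi xcc mnl xjgpm ztofz zlccc mma yjp aiwlo ctaj jtm

Answer: pbrr
bohy
juny
ncbdi
xcc
mnl
xjgpm
ztofz
zlccc
mma
yjp
aiwlo
ctaj
jtm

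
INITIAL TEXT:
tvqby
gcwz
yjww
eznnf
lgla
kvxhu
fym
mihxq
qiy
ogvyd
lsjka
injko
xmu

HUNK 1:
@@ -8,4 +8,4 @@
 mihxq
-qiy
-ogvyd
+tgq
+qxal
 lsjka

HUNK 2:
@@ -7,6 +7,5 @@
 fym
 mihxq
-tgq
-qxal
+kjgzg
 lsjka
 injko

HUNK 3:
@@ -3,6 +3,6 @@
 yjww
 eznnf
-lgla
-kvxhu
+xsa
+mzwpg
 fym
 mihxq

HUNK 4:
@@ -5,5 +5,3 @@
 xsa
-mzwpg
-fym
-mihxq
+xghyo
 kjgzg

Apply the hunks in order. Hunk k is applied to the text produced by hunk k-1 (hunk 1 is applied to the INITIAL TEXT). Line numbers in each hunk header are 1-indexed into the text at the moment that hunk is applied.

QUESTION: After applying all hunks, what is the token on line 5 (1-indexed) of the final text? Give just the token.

Answer: xsa

Derivation:
Hunk 1: at line 8 remove [qiy,ogvyd] add [tgq,qxal] -> 13 lines: tvqby gcwz yjww eznnf lgla kvxhu fym mihxq tgq qxal lsjka injko xmu
Hunk 2: at line 7 remove [tgq,qxal] add [kjgzg] -> 12 lines: tvqby gcwz yjww eznnf lgla kvxhu fym mihxq kjgzg lsjka injko xmu
Hunk 3: at line 3 remove [lgla,kvxhu] add [xsa,mzwpg] -> 12 lines: tvqby gcwz yjww eznnf xsa mzwpg fym mihxq kjgzg lsjka injko xmu
Hunk 4: at line 5 remove [mzwpg,fym,mihxq] add [xghyo] -> 10 lines: tvqby gcwz yjww eznnf xsa xghyo kjgzg lsjka injko xmu
Final line 5: xsa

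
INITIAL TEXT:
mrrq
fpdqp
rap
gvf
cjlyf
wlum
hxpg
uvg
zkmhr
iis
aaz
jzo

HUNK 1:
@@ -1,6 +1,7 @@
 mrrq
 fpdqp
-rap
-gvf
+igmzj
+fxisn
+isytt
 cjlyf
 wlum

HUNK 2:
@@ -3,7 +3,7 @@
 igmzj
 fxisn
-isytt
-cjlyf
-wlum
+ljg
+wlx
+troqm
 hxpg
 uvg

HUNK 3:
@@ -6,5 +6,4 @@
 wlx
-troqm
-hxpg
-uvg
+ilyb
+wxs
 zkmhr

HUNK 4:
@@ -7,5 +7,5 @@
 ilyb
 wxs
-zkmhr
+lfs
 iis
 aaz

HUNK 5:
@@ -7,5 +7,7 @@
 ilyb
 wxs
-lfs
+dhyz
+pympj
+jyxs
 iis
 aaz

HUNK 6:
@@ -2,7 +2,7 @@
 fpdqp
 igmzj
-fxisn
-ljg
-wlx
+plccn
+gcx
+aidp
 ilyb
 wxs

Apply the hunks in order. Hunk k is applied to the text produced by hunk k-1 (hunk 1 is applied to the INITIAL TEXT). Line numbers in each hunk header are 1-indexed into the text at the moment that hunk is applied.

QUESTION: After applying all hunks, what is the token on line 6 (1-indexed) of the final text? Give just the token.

Hunk 1: at line 1 remove [rap,gvf] add [igmzj,fxisn,isytt] -> 13 lines: mrrq fpdqp igmzj fxisn isytt cjlyf wlum hxpg uvg zkmhr iis aaz jzo
Hunk 2: at line 3 remove [isytt,cjlyf,wlum] add [ljg,wlx,troqm] -> 13 lines: mrrq fpdqp igmzj fxisn ljg wlx troqm hxpg uvg zkmhr iis aaz jzo
Hunk 3: at line 6 remove [troqm,hxpg,uvg] add [ilyb,wxs] -> 12 lines: mrrq fpdqp igmzj fxisn ljg wlx ilyb wxs zkmhr iis aaz jzo
Hunk 4: at line 7 remove [zkmhr] add [lfs] -> 12 lines: mrrq fpdqp igmzj fxisn ljg wlx ilyb wxs lfs iis aaz jzo
Hunk 5: at line 7 remove [lfs] add [dhyz,pympj,jyxs] -> 14 lines: mrrq fpdqp igmzj fxisn ljg wlx ilyb wxs dhyz pympj jyxs iis aaz jzo
Hunk 6: at line 2 remove [fxisn,ljg,wlx] add [plccn,gcx,aidp] -> 14 lines: mrrq fpdqp igmzj plccn gcx aidp ilyb wxs dhyz pympj jyxs iis aaz jzo
Final line 6: aidp

Answer: aidp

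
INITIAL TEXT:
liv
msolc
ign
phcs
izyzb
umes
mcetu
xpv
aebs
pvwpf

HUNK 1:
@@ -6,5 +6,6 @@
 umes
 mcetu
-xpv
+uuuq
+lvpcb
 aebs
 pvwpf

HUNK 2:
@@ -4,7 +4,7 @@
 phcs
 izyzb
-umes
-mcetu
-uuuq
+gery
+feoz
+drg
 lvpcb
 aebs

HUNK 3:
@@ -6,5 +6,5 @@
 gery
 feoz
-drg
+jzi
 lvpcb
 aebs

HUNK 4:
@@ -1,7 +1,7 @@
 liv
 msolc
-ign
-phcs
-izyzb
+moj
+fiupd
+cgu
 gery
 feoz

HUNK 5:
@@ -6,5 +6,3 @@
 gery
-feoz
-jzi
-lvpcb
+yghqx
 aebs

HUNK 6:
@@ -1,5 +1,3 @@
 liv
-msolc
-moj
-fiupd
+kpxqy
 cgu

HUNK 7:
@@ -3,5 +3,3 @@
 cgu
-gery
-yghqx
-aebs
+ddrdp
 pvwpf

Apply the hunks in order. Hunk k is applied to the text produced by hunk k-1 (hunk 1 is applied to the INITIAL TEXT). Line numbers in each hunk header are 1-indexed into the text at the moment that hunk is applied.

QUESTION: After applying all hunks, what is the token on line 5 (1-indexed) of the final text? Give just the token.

Answer: pvwpf

Derivation:
Hunk 1: at line 6 remove [xpv] add [uuuq,lvpcb] -> 11 lines: liv msolc ign phcs izyzb umes mcetu uuuq lvpcb aebs pvwpf
Hunk 2: at line 4 remove [umes,mcetu,uuuq] add [gery,feoz,drg] -> 11 lines: liv msolc ign phcs izyzb gery feoz drg lvpcb aebs pvwpf
Hunk 3: at line 6 remove [drg] add [jzi] -> 11 lines: liv msolc ign phcs izyzb gery feoz jzi lvpcb aebs pvwpf
Hunk 4: at line 1 remove [ign,phcs,izyzb] add [moj,fiupd,cgu] -> 11 lines: liv msolc moj fiupd cgu gery feoz jzi lvpcb aebs pvwpf
Hunk 5: at line 6 remove [feoz,jzi,lvpcb] add [yghqx] -> 9 lines: liv msolc moj fiupd cgu gery yghqx aebs pvwpf
Hunk 6: at line 1 remove [msolc,moj,fiupd] add [kpxqy] -> 7 lines: liv kpxqy cgu gery yghqx aebs pvwpf
Hunk 7: at line 3 remove [gery,yghqx,aebs] add [ddrdp] -> 5 lines: liv kpxqy cgu ddrdp pvwpf
Final line 5: pvwpf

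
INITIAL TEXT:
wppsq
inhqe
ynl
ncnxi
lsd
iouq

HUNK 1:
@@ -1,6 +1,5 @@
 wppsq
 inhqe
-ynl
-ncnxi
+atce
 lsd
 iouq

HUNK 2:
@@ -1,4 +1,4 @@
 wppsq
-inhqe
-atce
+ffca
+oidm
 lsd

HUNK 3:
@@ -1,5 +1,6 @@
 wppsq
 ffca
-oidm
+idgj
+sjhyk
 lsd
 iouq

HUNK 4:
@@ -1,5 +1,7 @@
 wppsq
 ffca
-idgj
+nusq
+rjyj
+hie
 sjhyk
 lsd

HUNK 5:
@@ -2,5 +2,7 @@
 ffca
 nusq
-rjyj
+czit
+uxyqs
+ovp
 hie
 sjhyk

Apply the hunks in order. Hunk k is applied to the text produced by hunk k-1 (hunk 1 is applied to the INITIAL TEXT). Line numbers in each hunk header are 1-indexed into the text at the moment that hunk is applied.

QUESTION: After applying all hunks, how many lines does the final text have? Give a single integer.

Hunk 1: at line 1 remove [ynl,ncnxi] add [atce] -> 5 lines: wppsq inhqe atce lsd iouq
Hunk 2: at line 1 remove [inhqe,atce] add [ffca,oidm] -> 5 lines: wppsq ffca oidm lsd iouq
Hunk 3: at line 1 remove [oidm] add [idgj,sjhyk] -> 6 lines: wppsq ffca idgj sjhyk lsd iouq
Hunk 4: at line 1 remove [idgj] add [nusq,rjyj,hie] -> 8 lines: wppsq ffca nusq rjyj hie sjhyk lsd iouq
Hunk 5: at line 2 remove [rjyj] add [czit,uxyqs,ovp] -> 10 lines: wppsq ffca nusq czit uxyqs ovp hie sjhyk lsd iouq
Final line count: 10

Answer: 10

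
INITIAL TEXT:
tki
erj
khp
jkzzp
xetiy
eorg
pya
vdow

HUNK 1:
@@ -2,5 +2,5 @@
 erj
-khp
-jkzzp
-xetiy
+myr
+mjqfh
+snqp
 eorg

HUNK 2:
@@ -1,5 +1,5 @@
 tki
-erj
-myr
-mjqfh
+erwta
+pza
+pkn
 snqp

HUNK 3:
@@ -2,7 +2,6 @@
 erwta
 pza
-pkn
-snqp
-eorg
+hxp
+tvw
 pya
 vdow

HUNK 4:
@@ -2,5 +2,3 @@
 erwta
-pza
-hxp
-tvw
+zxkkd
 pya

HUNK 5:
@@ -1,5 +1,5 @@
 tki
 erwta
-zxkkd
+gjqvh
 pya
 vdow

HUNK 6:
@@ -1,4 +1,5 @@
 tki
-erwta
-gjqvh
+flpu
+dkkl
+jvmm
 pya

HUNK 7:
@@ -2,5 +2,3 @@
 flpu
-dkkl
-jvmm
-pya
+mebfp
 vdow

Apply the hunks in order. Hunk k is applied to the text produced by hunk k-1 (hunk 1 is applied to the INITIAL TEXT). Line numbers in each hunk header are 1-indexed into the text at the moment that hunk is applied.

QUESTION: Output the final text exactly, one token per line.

Hunk 1: at line 2 remove [khp,jkzzp,xetiy] add [myr,mjqfh,snqp] -> 8 lines: tki erj myr mjqfh snqp eorg pya vdow
Hunk 2: at line 1 remove [erj,myr,mjqfh] add [erwta,pza,pkn] -> 8 lines: tki erwta pza pkn snqp eorg pya vdow
Hunk 3: at line 2 remove [pkn,snqp,eorg] add [hxp,tvw] -> 7 lines: tki erwta pza hxp tvw pya vdow
Hunk 4: at line 2 remove [pza,hxp,tvw] add [zxkkd] -> 5 lines: tki erwta zxkkd pya vdow
Hunk 5: at line 1 remove [zxkkd] add [gjqvh] -> 5 lines: tki erwta gjqvh pya vdow
Hunk 6: at line 1 remove [erwta,gjqvh] add [flpu,dkkl,jvmm] -> 6 lines: tki flpu dkkl jvmm pya vdow
Hunk 7: at line 2 remove [dkkl,jvmm,pya] add [mebfp] -> 4 lines: tki flpu mebfp vdow

Answer: tki
flpu
mebfp
vdow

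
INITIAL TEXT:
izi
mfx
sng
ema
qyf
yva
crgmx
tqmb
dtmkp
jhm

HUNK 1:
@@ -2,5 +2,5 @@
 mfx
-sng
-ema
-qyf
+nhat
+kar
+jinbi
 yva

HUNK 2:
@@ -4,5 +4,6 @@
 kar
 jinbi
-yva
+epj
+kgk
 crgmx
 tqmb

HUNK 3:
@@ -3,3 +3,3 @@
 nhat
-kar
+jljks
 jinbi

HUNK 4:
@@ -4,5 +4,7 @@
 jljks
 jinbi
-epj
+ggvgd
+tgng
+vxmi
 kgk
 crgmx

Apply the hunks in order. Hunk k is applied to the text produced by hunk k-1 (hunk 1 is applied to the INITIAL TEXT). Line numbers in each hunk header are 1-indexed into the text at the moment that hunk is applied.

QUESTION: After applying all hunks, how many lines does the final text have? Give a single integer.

Answer: 13

Derivation:
Hunk 1: at line 2 remove [sng,ema,qyf] add [nhat,kar,jinbi] -> 10 lines: izi mfx nhat kar jinbi yva crgmx tqmb dtmkp jhm
Hunk 2: at line 4 remove [yva] add [epj,kgk] -> 11 lines: izi mfx nhat kar jinbi epj kgk crgmx tqmb dtmkp jhm
Hunk 3: at line 3 remove [kar] add [jljks] -> 11 lines: izi mfx nhat jljks jinbi epj kgk crgmx tqmb dtmkp jhm
Hunk 4: at line 4 remove [epj] add [ggvgd,tgng,vxmi] -> 13 lines: izi mfx nhat jljks jinbi ggvgd tgng vxmi kgk crgmx tqmb dtmkp jhm
Final line count: 13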